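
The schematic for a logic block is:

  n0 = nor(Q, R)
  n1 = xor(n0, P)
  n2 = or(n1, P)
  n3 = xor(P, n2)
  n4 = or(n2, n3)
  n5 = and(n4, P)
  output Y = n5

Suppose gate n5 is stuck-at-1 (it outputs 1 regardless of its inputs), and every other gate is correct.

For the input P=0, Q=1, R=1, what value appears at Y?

1

Propagate with n5 forced: n0=0, n1=0, n2=0, n3=0, n4=0, n5=1 [stuck-at-1].
So Y = 1. (Without the fault it would be 0.)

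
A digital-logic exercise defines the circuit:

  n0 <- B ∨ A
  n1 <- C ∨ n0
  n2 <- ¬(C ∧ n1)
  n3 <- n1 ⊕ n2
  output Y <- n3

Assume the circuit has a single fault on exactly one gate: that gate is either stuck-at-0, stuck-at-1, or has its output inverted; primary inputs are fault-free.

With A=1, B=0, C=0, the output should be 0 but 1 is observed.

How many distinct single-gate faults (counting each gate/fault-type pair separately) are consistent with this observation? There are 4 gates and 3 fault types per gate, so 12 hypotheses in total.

8

Fault-free: n0=1, n1=1, n2=1, n3=0 → 0. Observed 1.
  n0 stuck-at-0: output 1 ✓
  n0 stuck-at-1: output 0 ✗
  n0 inverted output: output 1 ✓
  n1 stuck-at-0: output 1 ✓
  n1 stuck-at-1: output 0 ✗
  n1 inverted output: output 1 ✓
  n2 stuck-at-0: output 1 ✓
  n2 stuck-at-1: output 0 ✗
  n2 inverted output: output 1 ✓
  n3 stuck-at-0: output 0 ✗
  n3 stuck-at-1: output 1 ✓
  n3 inverted output: output 1 ✓
Consistent faults: {n0 stuck-at-0, n0 inverted output, n1 stuck-at-0, n1 inverted output, n2 stuck-at-0, n2 inverted output, n3 stuck-at-1, n3 inverted output} — 8 in all.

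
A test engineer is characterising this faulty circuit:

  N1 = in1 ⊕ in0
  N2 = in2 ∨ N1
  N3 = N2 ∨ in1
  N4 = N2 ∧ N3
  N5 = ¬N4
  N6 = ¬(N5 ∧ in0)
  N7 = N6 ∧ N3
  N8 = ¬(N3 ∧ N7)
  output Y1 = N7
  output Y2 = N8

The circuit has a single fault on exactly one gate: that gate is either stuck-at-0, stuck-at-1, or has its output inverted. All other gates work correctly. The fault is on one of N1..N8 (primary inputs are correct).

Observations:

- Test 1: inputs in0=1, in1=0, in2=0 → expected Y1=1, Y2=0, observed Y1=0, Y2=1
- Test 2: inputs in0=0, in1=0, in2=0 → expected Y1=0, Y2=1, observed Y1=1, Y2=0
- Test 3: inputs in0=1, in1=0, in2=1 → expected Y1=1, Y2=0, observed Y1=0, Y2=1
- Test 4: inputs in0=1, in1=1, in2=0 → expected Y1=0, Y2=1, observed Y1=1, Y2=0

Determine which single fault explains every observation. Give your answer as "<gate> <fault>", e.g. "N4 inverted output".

Fault-free values for test 1 (in0=1, in1=0, in2=0): N1=1, N2=1, N3=1, N4=1, N5=0, N6=1, N7=1, N8=0, giving Y1=1, Y2=0. Observed Y1=0, Y2=1.
Test 1: faults giving observed Y1=0, Y2=1 are {N1 stuck-at-0, N1 inverted output, N2 stuck-at-0, N2 inverted output, N3 stuck-at-0, N3 inverted output, N4 stuck-at-0, N4 inverted output, N5 stuck-at-1, N5 inverted output, N6 stuck-at-0, N6 inverted output, N7 stuck-at-0, N7 inverted output}.
Test 2 (in0=0, in1=0, in2=0): fault-free N1=0, N2=0, N3=0, N4=0, N5=1, N6=1, N7=0, N8=1 → Y1=0, Y2=1; observed Y1=1, Y2=0. Eliminates N1 stuck-at-0, N2 stuck-at-0, N3 stuck-at-0, N4 stuck-at-0, N4 inverted output, N5 stuck-at-1, N5 inverted output, N6 stuck-at-0, N6 inverted output, N7 stuck-at-0, N7 inverted output.
Test 3 (in0=1, in1=0, in2=1): fault-free N1=1, N2=1, N3=1, N4=1, N5=0, N6=1, N7=1, N8=0 → Y1=1, Y2=0; observed Y1=0, Y2=1. Eliminates N1 inverted output.
Test 4 (in0=1, in1=1, in2=0): fault-free N1=0, N2=0, N3=1, N4=0, N5=1, N6=0, N7=0, N8=1 → Y1=0, Y2=1; observed Y1=1, Y2=0. Eliminates N3 inverted output.
Only N2 inverted output is consistent with every test.

N2 inverted output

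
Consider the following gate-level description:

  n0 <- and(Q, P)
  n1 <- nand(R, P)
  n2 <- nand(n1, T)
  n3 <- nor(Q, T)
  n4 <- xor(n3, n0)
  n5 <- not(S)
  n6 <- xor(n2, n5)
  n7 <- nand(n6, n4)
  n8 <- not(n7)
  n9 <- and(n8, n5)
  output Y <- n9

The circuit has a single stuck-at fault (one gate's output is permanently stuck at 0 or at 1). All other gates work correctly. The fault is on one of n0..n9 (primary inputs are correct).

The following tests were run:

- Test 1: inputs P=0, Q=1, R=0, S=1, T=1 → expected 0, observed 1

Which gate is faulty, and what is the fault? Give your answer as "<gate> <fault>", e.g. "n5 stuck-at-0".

Fault-free values for test 1 (P=0, Q=1, R=0, S=1, T=1): n0=0, n1=1, n2=0, n3=0, n4=0, n5=0, n6=0, n7=1, n8=0, n9=0, giving Y=0. Observed 1.
Test 1: faults giving observed 1 are {n9 stuck-at-1}.
Only n9 stuck-at-1 is consistent with every test.

n9 stuck-at-1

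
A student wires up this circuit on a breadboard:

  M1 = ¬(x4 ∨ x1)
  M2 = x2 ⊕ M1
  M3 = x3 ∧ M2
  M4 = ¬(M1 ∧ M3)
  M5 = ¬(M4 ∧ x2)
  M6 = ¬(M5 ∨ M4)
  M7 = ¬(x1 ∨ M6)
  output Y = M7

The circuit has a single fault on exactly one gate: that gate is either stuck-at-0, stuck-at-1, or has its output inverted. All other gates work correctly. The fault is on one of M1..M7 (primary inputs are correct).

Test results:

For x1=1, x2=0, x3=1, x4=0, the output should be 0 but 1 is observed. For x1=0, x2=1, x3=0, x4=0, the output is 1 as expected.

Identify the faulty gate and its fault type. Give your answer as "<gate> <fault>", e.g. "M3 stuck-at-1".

Fault-free values for test 1 (x1=1, x2=0, x3=1, x4=0): M1=0, M2=0, M3=0, M4=1, M5=1, M6=0, M7=0, giving Y=0. Observed 1.
Test 1: faults giving observed 1 are {M7 stuck-at-1, M7 inverted output}.
Test 2 (x1=0, x2=1, x3=0, x4=0): fault-free M1=1, M2=0, M3=0, M4=1, M5=0, M6=0, M7=1 → 1; observed 1. Eliminates M7 inverted output.
Only M7 stuck-at-1 is consistent with every test.

M7 stuck-at-1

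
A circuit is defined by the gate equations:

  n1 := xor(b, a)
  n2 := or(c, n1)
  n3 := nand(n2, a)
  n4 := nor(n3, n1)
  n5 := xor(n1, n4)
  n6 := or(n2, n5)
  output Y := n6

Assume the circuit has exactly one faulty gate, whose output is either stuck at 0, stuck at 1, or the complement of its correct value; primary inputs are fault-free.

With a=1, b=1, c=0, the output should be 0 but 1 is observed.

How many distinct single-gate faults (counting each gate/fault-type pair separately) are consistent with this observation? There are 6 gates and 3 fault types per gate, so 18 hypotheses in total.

Fault-free: n1=0, n2=0, n3=1, n4=0, n5=0, n6=0 → 0. Observed 1.
  n1: stuck-at-1, inverted output ✓; others ✗
  n2: stuck-at-1, inverted output ✓; others ✗
  n3: stuck-at-0, inverted output ✓; others ✗
  n4: stuck-at-1, inverted output ✓; others ✗
  n5: stuck-at-1, inverted output ✓; others ✗
  n6: stuck-at-1, inverted output ✓; others ✗
Consistent faults: {n1 stuck-at-1, n1 inverted output, n2 stuck-at-1, n2 inverted output, n3 stuck-at-0, n3 inverted output, n4 stuck-at-1, n4 inverted output, n5 stuck-at-1, n5 inverted output, n6 stuck-at-1, n6 inverted output} — 12 in all.

12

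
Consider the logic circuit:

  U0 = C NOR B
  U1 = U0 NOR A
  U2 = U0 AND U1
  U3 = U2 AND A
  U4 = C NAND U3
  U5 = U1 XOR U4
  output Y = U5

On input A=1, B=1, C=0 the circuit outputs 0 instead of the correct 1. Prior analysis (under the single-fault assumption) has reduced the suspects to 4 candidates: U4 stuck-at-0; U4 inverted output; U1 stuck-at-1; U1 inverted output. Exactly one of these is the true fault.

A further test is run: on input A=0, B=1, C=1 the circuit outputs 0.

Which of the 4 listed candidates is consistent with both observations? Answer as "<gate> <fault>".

Evaluate each candidate on input A=0, B=1, C=1:
  U4 stuck-at-0: U0=0, U1=1, U2=0, U3=0, U4=0 [stuck-at-0], U5=1 → 1 — eliminated
  U4 inverted output: U0=0, U1=1, U2=0, U3=0, U4=0 [inverted output], U5=1 → 1 — eliminated
  U1 stuck-at-1: U0=0, U1=1 [stuck-at-1], U2=0, U3=0, U4=1, U5=0 → 0 — matches
  U1 inverted output: U0=0, U1=0 [inverted output], U2=0, U3=0, U4=1, U5=1 → 1 — eliminated
Only U1 stuck-at-1 reproduces the observed 0.

U1 stuck-at-1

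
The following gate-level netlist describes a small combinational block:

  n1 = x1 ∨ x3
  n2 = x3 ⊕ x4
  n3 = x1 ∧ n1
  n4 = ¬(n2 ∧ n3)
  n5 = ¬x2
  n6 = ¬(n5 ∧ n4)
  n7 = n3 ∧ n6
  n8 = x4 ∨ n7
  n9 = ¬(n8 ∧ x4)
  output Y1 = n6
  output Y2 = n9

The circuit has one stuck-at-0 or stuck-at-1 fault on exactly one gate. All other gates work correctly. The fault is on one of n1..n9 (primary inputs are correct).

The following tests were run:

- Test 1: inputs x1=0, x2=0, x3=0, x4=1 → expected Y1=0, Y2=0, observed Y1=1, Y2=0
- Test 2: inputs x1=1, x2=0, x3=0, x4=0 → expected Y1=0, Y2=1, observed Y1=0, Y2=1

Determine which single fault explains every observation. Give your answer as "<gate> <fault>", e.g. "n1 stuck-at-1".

n3 stuck-at-1

Fault-free values for test 1 (x1=0, x2=0, x3=0, x4=1): n1=0, n2=1, n3=0, n4=1, n5=1, n6=0, n7=0, n8=1, n9=0, giving Y1=0, Y2=0. Observed Y1=1, Y2=0.
Test 1: faults giving observed Y1=1, Y2=0 are {n3 stuck-at-1, n4 stuck-at-0, n5 stuck-at-0, n6 stuck-at-1}.
Test 2 (x1=1, x2=0, x3=0, x4=0): fault-free n1=1, n2=0, n3=1, n4=1, n5=1, n6=0, n7=0, n8=0, n9=1 → Y1=0, Y2=1; observed Y1=0, Y2=1. Eliminates n4 stuck-at-0, n5 stuck-at-0, n6 stuck-at-1.
Only n3 stuck-at-1 is consistent with every test.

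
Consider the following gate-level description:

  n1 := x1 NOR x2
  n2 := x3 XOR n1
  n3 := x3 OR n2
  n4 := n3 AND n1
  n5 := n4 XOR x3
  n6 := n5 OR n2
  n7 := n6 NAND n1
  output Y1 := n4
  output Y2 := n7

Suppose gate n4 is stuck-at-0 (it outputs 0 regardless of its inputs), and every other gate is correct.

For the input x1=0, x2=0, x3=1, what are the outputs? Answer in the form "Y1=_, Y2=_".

Propagate with n4 forced: n1=1, n2=0, n3=1, n4=0 [stuck-at-0], n5=1, n6=1, n7=0.
So the outputs are Y1=0, Y2=0. (Without the fault they would be Y1=1, Y2=1.)

Y1=0, Y2=0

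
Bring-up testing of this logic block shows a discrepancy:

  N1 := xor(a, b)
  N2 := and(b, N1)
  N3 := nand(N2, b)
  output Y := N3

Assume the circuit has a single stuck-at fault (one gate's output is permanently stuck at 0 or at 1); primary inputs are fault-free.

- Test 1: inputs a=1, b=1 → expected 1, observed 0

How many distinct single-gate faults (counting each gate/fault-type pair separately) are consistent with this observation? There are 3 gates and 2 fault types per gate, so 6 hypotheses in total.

3

Fault-free: N1=0, N2=0, N3=1 → 1. Observed 0.
  N1 stuck-at-0: output 1 ✗
  N1 stuck-at-1: output 0 ✓
  N2 stuck-at-0: output 1 ✗
  N2 stuck-at-1: output 0 ✓
  N3 stuck-at-0: output 0 ✓
  N3 stuck-at-1: output 1 ✗
Consistent faults: {N1 stuck-at-1, N2 stuck-at-1, N3 stuck-at-0} — 3 in all.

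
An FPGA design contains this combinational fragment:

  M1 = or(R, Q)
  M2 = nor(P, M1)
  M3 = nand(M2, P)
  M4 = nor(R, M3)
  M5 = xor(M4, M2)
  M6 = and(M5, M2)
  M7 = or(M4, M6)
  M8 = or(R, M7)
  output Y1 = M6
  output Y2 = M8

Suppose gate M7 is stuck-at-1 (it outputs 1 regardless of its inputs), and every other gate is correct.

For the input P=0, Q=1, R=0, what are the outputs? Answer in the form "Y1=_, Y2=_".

Y1=0, Y2=1

Propagate with M7 forced: M1=1, M2=0, M3=1, M4=0, M5=0, M6=0, M7=1 [stuck-at-1], M8=1.
So the outputs are Y1=0, Y2=1. (Without the fault they would be Y1=0, Y2=0.)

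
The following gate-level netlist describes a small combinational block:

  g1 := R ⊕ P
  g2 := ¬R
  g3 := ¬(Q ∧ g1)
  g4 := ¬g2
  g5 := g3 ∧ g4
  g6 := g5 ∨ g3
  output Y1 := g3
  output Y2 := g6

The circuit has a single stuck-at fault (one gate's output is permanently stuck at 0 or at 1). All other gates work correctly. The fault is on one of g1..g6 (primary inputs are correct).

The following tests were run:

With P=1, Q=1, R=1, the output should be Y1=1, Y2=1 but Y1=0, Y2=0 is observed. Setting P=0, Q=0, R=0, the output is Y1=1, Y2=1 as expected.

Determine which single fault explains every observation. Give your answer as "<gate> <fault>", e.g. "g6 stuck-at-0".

Fault-free values for test 1 (P=1, Q=1, R=1): g1=0, g2=0, g3=1, g4=1, g5=1, g6=1, giving Y1=1, Y2=1. Observed Y1=0, Y2=0.
Test 1: faults giving observed Y1=0, Y2=0 are {g1 stuck-at-1, g3 stuck-at-0}.
Test 2 (P=0, Q=0, R=0): fault-free g1=0, g2=1, g3=1, g4=0, g5=0, g6=1 → Y1=1, Y2=1; observed Y1=1, Y2=1. Eliminates g3 stuck-at-0.
Only g1 stuck-at-1 is consistent with every test.

g1 stuck-at-1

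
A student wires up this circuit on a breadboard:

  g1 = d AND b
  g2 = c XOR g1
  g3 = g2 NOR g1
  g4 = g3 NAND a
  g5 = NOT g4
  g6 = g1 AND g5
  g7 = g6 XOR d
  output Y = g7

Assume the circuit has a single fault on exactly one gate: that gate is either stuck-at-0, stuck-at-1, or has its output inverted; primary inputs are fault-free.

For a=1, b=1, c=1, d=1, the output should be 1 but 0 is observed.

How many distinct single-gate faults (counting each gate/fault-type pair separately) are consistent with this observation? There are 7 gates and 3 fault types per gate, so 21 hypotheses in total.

10

Fault-free: g1=1, g2=0, g3=0, g4=1, g5=0, g6=0, g7=1 → 1. Observed 0.
  g1: none of the 3 fault types match ✗
  g2: none of the 3 fault types match ✗
  g3: stuck-at-1, inverted output ✓; others ✗
  g4: stuck-at-0, inverted output ✓; others ✗
  g5: stuck-at-1, inverted output ✓; others ✗
  g6: stuck-at-1, inverted output ✓; others ✗
  g7: stuck-at-0, inverted output ✓; others ✗
Consistent faults: {g3 stuck-at-1, g3 inverted output, g4 stuck-at-0, g4 inverted output, g5 stuck-at-1, g5 inverted output, g6 stuck-at-1, g6 inverted output, g7 stuck-at-0, g7 inverted output} — 10 in all.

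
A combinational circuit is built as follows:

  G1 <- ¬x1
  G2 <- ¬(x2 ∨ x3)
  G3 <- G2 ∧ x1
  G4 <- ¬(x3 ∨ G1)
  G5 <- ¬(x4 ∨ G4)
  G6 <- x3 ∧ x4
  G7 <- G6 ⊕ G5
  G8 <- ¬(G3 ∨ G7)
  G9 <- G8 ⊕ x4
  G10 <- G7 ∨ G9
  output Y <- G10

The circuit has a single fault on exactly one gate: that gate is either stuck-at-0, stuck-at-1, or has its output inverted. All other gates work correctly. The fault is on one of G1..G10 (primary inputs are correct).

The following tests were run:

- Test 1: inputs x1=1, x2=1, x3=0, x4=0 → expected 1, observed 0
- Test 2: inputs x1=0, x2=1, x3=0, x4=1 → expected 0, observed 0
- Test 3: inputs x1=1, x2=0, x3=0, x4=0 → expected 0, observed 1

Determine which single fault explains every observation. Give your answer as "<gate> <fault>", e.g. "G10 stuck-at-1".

Fault-free values for test 1 (x1=1, x2=1, x3=0, x4=0): G1=0, G2=0, G3=0, G4=1, G5=0, G6=0, G7=0, G8=1, G9=1, G10=1, giving Y=1. Observed 0.
Test 1: faults giving observed 0 are {G2 stuck-at-1, G2 inverted output, G3 stuck-at-1, G3 inverted output, G8 stuck-at-0, G8 inverted output, G9 stuck-at-0, G9 inverted output, G10 stuck-at-0, G10 inverted output}.
Test 2 (x1=0, x2=1, x3=0, x4=1): fault-free G1=1, G2=0, G3=0, G4=0, G5=0, G6=0, G7=0, G8=1, G9=0, G10=0 → 0; observed 0. Eliminates G3 stuck-at-1, G3 inverted output, G8 stuck-at-0, G8 inverted output, G9 inverted output, G10 inverted output.
Test 3 (x1=1, x2=0, x3=0, x4=0): fault-free G1=0, G2=1, G3=1, G4=1, G5=0, G6=0, G7=0, G8=0, G9=0, G10=0 → 0; observed 1. Eliminates G2 stuck-at-1, G9 stuck-at-0, G10 stuck-at-0.
Only G2 inverted output is consistent with every test.

G2 inverted output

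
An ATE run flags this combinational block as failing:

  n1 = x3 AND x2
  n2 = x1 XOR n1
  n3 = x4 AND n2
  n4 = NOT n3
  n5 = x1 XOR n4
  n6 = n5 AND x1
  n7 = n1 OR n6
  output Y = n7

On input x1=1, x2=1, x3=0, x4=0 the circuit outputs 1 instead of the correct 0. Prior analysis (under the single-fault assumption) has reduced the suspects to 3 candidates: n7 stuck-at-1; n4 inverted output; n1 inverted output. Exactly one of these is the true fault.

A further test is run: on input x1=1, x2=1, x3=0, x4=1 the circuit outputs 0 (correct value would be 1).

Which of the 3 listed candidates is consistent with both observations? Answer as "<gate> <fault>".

Evaluate each candidate on input x1=1, x2=1, x3=0, x4=1:
  n7 stuck-at-1: n1=0, n2=1, n3=1, n4=0, n5=1, n6=1, n7=1 [stuck-at-1] → 1 — eliminated
  n4 inverted output: n1=0, n2=1, n3=1, n4=1 [inverted output], n5=0, n6=0, n7=0 → 0 — matches
  n1 inverted output: n1=1 [inverted output], n2=0, n3=0, n4=1, n5=0, n6=0, n7=1 → 1 — eliminated
Only n4 inverted output reproduces the observed 0.

n4 inverted output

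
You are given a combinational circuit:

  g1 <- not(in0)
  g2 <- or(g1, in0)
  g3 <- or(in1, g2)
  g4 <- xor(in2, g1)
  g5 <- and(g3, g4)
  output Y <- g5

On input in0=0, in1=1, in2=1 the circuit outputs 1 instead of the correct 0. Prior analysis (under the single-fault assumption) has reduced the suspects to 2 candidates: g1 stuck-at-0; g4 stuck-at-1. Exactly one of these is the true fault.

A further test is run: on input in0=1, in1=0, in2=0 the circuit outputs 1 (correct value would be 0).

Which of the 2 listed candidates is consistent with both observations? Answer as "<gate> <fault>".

g4 stuck-at-1

Evaluate each candidate on input in0=1, in1=0, in2=0:
  g1 stuck-at-0: g1=0 [stuck-at-0], g2=1, g3=1, g4=0, g5=0 → 0 — eliminated
  g4 stuck-at-1: g1=0, g2=1, g3=1, g4=1 [stuck-at-1], g5=1 → 1 — matches
Only g4 stuck-at-1 reproduces the observed 1.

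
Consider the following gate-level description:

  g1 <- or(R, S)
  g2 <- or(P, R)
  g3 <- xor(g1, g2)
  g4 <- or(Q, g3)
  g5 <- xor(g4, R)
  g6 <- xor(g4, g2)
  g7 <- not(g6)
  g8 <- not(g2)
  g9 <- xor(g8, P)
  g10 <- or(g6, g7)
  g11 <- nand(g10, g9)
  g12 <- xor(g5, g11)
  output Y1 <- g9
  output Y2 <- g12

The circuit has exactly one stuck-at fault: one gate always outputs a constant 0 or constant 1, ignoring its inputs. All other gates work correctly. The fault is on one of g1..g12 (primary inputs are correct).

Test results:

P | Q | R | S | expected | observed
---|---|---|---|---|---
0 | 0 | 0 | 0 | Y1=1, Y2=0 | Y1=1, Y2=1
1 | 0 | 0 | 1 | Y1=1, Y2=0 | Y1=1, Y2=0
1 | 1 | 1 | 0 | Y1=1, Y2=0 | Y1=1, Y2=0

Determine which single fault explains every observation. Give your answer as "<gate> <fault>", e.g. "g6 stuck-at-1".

g1 stuck-at-1

Fault-free values for test 1 (P=0, Q=0, R=0, S=0): g1=0, g2=0, g3=0, g4=0, g5=0, g6=0, g7=1, g8=1, g9=1, g10=1, g11=0, g12=0, giving Y1=1, Y2=0. Observed Y1=1, Y2=1.
Test 1: faults giving observed Y1=1, Y2=1 are {g1 stuck-at-1, g3 stuck-at-1, g4 stuck-at-1, g5 stuck-at-1, g7 stuck-at-0, g10 stuck-at-0, g11 stuck-at-1, g12 stuck-at-1}.
Test 2 (P=1, Q=0, R=0, S=1): fault-free g1=1, g2=1, g3=0, g4=0, g5=0, g6=1, g7=0, g8=0, g9=1, g10=1, g11=0, g12=0 → Y1=1, Y2=0; observed Y1=1, Y2=0. Eliminates g3 stuck-at-1, g4 stuck-at-1, g5 stuck-at-1, g10 stuck-at-0, g11 stuck-at-1, g12 stuck-at-1.
Test 3 (P=1, Q=1, R=1, S=0): fault-free g1=1, g2=1, g3=0, g4=1, g5=0, g6=0, g7=1, g8=0, g9=1, g10=1, g11=0, g12=0 → Y1=1, Y2=0; observed Y1=1, Y2=0. Eliminates g7 stuck-at-0.
Only g1 stuck-at-1 is consistent with every test.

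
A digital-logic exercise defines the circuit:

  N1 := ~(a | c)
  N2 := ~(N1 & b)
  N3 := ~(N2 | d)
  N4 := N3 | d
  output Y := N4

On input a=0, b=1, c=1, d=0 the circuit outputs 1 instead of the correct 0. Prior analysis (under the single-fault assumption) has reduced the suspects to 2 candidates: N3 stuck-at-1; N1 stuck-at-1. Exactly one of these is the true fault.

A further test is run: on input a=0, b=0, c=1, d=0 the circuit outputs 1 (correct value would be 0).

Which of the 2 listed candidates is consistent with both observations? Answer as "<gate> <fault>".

N3 stuck-at-1

Evaluate each candidate on input a=0, b=0, c=1, d=0:
  N3 stuck-at-1: N1=0, N2=1, N3=1 [stuck-at-1], N4=1 → 1 — matches
  N1 stuck-at-1: N1=1 [stuck-at-1], N2=1, N3=0, N4=0 → 0 — eliminated
Only N3 stuck-at-1 reproduces the observed 1.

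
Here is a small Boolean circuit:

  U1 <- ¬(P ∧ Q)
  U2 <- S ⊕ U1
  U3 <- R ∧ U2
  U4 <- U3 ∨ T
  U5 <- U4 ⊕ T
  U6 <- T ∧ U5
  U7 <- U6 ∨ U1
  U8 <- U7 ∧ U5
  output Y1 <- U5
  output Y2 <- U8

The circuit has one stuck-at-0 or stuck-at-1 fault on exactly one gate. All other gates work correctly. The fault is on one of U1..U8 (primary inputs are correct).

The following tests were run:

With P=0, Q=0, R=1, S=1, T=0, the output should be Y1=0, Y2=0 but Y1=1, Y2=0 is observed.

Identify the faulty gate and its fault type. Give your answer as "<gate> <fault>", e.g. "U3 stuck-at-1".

Fault-free values for test 1 (P=0, Q=0, R=1, S=1, T=0): U1=1, U2=0, U3=0, U4=0, U5=0, U6=0, U7=1, U8=0, giving Y1=0, Y2=0. Observed Y1=1, Y2=0.
Test 1: faults giving observed Y1=1, Y2=0 are {U1 stuck-at-0}.
Only U1 stuck-at-0 is consistent with every test.

U1 stuck-at-0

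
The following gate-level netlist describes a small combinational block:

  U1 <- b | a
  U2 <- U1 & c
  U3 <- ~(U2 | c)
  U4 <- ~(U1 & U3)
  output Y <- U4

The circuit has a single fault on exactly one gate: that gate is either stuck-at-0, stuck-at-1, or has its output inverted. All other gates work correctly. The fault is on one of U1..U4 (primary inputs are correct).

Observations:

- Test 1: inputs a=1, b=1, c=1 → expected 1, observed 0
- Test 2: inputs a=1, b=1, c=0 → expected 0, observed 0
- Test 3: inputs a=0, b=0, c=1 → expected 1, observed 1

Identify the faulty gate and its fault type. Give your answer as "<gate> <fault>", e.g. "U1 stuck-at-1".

Fault-free values for test 1 (a=1, b=1, c=1): U1=1, U2=1, U3=0, U4=1, giving Y=1. Observed 0.
Test 1: faults giving observed 0 are {U3 stuck-at-1, U3 inverted output, U4 stuck-at-0, U4 inverted output}.
Test 2 (a=1, b=1, c=0): fault-free U1=1, U2=0, U3=1, U4=0 → 0; observed 0. Eliminates U3 inverted output, U4 inverted output.
Test 3 (a=0, b=0, c=1): fault-free U1=0, U2=0, U3=0, U4=1 → 1; observed 1. Eliminates U4 stuck-at-0.
Only U3 stuck-at-1 is consistent with every test.

U3 stuck-at-1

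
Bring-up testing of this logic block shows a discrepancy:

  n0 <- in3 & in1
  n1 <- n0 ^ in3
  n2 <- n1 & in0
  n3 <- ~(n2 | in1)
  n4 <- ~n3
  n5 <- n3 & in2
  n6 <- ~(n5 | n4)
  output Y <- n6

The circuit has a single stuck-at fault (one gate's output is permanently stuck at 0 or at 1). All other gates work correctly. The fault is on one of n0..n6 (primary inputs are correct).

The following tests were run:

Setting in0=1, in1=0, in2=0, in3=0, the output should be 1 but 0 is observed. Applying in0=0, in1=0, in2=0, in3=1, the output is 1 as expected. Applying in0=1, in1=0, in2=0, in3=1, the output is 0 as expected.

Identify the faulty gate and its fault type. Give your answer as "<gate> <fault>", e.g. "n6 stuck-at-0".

Fault-free values for test 1 (in0=1, in1=0, in2=0, in3=0): n0=0, n1=0, n2=0, n3=1, n4=0, n5=0, n6=1, giving Y=1. Observed 0.
Test 1: faults giving observed 0 are {n0 stuck-at-1, n1 stuck-at-1, n2 stuck-at-1, n3 stuck-at-0, n4 stuck-at-1, n5 stuck-at-1, n6 stuck-at-0}.
Test 2 (in0=0, in1=0, in2=0, in3=1): fault-free n0=0, n1=1, n2=0, n3=1, n4=0, n5=0, n6=1 → 1; observed 1. Eliminates n2 stuck-at-1, n3 stuck-at-0, n4 stuck-at-1, n5 stuck-at-1, n6 stuck-at-0.
Test 3 (in0=1, in1=0, in2=0, in3=1): fault-free n0=0, n1=1, n2=1, n3=0, n4=1, n5=0, n6=0 → 0; observed 0. Eliminates n0 stuck-at-1.
Only n1 stuck-at-1 is consistent with every test.

n1 stuck-at-1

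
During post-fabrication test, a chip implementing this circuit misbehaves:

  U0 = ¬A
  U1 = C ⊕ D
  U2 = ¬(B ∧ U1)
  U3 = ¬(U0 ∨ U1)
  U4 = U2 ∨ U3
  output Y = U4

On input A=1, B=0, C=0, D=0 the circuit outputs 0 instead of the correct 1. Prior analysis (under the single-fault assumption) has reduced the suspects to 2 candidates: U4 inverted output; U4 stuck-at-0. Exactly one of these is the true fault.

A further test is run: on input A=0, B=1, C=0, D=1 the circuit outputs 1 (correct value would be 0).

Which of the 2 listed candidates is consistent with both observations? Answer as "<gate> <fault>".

U4 inverted output

Evaluate each candidate on input A=0, B=1, C=0, D=1:
  U4 inverted output: U0=1, U1=1, U2=0, U3=0, U4=1 [inverted output] → 1 — matches
  U4 stuck-at-0: U0=1, U1=1, U2=0, U3=0, U4=0 [stuck-at-0] → 0 — eliminated
Only U4 inverted output reproduces the observed 1.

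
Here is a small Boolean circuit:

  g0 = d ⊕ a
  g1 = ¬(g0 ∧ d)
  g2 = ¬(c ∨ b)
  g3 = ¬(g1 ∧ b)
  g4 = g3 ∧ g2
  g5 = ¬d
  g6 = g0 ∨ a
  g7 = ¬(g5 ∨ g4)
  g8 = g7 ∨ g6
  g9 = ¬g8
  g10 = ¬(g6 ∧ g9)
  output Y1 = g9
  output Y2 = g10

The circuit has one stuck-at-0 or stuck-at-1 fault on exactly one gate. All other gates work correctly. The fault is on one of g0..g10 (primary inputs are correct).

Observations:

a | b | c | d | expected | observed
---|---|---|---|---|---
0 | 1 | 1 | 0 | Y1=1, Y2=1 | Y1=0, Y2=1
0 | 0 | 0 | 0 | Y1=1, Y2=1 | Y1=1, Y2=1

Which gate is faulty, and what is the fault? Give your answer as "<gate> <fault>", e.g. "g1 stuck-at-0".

Fault-free values for test 1 (a=0, b=1, c=1, d=0): g0=0, g1=1, g2=0, g3=0, g4=0, g5=1, g6=0, g7=0, g8=0, g9=1, g10=1, giving Y1=1, Y2=1. Observed Y1=0, Y2=1.
Test 1: faults giving observed Y1=0, Y2=1 are {g0 stuck-at-1, g5 stuck-at-0, g6 stuck-at-1, g7 stuck-at-1, g8 stuck-at-1, g9 stuck-at-0}.
Test 2 (a=0, b=0, c=0, d=0): fault-free g0=0, g1=1, g2=1, g3=1, g4=1, g5=1, g6=0, g7=0, g8=0, g9=1, g10=1 → Y1=1, Y2=1; observed Y1=1, Y2=1. Eliminates g0 stuck-at-1, g6 stuck-at-1, g7 stuck-at-1, g8 stuck-at-1, g9 stuck-at-0.
Only g5 stuck-at-0 is consistent with every test.

g5 stuck-at-0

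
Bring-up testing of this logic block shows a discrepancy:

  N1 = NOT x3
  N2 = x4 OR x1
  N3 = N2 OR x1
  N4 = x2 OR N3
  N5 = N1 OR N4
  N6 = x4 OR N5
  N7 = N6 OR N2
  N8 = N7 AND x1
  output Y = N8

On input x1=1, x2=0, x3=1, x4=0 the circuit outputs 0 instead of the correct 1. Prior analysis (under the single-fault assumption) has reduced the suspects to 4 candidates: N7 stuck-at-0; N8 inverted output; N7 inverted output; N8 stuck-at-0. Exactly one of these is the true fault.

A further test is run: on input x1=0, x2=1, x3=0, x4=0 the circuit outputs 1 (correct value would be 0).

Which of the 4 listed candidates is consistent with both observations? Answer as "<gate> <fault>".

N8 inverted output

Evaluate each candidate on input x1=0, x2=1, x3=0, x4=0:
  N7 stuck-at-0: N1=1, N2=0, N3=0, N4=1, N5=1, N6=1, N7=0 [stuck-at-0], N8=0 → 0 — eliminated
  N8 inverted output: N1=1, N2=0, N3=0, N4=1, N5=1, N6=1, N7=1, N8=1 [inverted output] → 1 — matches
  N7 inverted output: N1=1, N2=0, N3=0, N4=1, N5=1, N6=1, N7=0 [inverted output], N8=0 → 0 — eliminated
  N8 stuck-at-0: N1=1, N2=0, N3=0, N4=1, N5=1, N6=1, N7=1, N8=0 [stuck-at-0] → 0 — eliminated
Only N8 inverted output reproduces the observed 1.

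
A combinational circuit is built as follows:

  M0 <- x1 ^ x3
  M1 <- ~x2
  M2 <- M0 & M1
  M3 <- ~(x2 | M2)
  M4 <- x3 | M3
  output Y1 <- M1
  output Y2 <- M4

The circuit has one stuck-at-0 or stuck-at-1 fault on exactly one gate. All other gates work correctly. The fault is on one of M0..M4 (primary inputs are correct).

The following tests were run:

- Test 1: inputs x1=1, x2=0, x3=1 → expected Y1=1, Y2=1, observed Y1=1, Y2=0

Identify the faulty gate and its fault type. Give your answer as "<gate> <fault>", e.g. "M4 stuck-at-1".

Fault-free values for test 1 (x1=1, x2=0, x3=1): M0=0, M1=1, M2=0, M3=1, M4=1, giving Y1=1, Y2=1. Observed Y1=1, Y2=0.
Test 1: faults giving observed Y1=1, Y2=0 are {M4 stuck-at-0}.
Only M4 stuck-at-0 is consistent with every test.

M4 stuck-at-0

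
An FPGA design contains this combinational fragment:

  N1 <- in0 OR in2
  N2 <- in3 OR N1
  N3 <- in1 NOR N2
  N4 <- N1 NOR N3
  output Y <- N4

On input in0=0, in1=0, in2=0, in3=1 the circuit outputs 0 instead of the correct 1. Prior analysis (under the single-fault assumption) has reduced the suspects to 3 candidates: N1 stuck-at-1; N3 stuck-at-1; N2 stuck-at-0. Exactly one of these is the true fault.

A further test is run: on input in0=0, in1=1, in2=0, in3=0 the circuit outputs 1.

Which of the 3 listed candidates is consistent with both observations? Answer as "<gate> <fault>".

N2 stuck-at-0

Evaluate each candidate on input in0=0, in1=1, in2=0, in3=0:
  N1 stuck-at-1: N1=1 [stuck-at-1], N2=1, N3=0, N4=0 → 0 — eliminated
  N3 stuck-at-1: N1=0, N2=0, N3=1 [stuck-at-1], N4=0 → 0 — eliminated
  N2 stuck-at-0: N1=0, N2=0 [stuck-at-0], N3=0, N4=1 → 1 — matches
Only N2 stuck-at-0 reproduces the observed 1.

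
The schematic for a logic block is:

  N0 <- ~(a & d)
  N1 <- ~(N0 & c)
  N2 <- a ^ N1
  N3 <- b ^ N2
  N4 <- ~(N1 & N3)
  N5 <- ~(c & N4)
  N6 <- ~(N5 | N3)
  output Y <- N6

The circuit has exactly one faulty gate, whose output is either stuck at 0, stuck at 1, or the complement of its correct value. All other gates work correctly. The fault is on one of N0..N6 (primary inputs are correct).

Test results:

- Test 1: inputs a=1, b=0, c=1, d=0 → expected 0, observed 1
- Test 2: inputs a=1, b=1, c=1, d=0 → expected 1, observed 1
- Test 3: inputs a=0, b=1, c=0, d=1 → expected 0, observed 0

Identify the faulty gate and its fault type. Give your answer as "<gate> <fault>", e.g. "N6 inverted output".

N3 stuck-at-0

Fault-free values for test 1 (a=1, b=0, c=1, d=0): N0=1, N1=0, N2=1, N3=1, N4=1, N5=0, N6=0, giving Y=0. Observed 1.
Test 1: faults giving observed 1 are {N0 stuck-at-0, N0 inverted output, N1 stuck-at-1, N1 inverted output, N2 stuck-at-0, N2 inverted output, N3 stuck-at-0, N3 inverted output, N6 stuck-at-1, N6 inverted output}.
Test 2 (a=1, b=1, c=1, d=0): fault-free N0=1, N1=0, N2=1, N3=0, N4=1, N5=0, N6=1 → 1; observed 1. Eliminates N0 stuck-at-0, N0 inverted output, N1 stuck-at-1, N1 inverted output, N2 stuck-at-0, N2 inverted output, N3 inverted output, N6 inverted output.
Test 3 (a=0, b=1, c=0, d=1): fault-free N0=1, N1=1, N2=1, N3=0, N4=1, N5=1, N6=0 → 0; observed 0. Eliminates N6 stuck-at-1.
Only N3 stuck-at-0 is consistent with every test.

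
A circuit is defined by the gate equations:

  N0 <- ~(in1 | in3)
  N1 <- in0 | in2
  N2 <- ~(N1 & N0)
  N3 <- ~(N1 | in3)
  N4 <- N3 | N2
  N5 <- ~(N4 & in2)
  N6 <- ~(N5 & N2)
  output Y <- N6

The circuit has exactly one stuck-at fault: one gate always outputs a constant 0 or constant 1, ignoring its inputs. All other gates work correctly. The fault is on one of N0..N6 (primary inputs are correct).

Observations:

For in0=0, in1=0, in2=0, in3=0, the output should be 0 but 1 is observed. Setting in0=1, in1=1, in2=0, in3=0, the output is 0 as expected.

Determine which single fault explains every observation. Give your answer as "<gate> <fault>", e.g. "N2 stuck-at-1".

Fault-free values for test 1 (in0=0, in1=0, in2=0, in3=0): N0=1, N1=0, N2=1, N3=1, N4=1, N5=1, N6=0, giving Y=0. Observed 1.
Test 1: faults giving observed 1 are {N1 stuck-at-1, N2 stuck-at-0, N5 stuck-at-0, N6 stuck-at-1}.
Test 2 (in0=1, in1=1, in2=0, in3=0): fault-free N0=0, N1=1, N2=1, N3=0, N4=1, N5=1, N6=0 → 0; observed 0. Eliminates N2 stuck-at-0, N5 stuck-at-0, N6 stuck-at-1.
Only N1 stuck-at-1 is consistent with every test.

N1 stuck-at-1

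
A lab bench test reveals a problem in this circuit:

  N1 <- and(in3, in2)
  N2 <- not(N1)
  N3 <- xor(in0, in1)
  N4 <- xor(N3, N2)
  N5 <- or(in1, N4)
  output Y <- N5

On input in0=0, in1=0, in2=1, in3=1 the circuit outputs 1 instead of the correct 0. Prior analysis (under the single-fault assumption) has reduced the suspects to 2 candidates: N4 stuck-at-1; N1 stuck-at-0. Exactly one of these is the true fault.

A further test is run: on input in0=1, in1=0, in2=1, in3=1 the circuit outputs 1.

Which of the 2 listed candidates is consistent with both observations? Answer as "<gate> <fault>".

Evaluate each candidate on input in0=1, in1=0, in2=1, in3=1:
  N4 stuck-at-1: N1=1, N2=0, N3=1, N4=1 [stuck-at-1], N5=1 → 1 — matches
  N1 stuck-at-0: N1=0 [stuck-at-0], N2=1, N3=1, N4=0, N5=0 → 0 — eliminated
Only N4 stuck-at-1 reproduces the observed 1.

N4 stuck-at-1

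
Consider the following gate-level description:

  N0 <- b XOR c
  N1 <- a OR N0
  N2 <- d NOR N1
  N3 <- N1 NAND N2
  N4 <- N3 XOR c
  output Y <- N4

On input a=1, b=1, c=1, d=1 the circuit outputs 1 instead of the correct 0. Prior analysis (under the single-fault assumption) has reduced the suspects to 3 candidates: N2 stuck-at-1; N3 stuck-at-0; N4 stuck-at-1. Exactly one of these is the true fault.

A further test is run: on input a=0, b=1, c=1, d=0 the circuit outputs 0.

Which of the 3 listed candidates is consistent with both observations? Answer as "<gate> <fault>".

Evaluate each candidate on input a=0, b=1, c=1, d=0:
  N2 stuck-at-1: N0=0, N1=0, N2=1 [stuck-at-1], N3=1, N4=0 → 0 — matches
  N3 stuck-at-0: N0=0, N1=0, N2=1, N3=0 [stuck-at-0], N4=1 → 1 — eliminated
  N4 stuck-at-1: N0=0, N1=0, N2=1, N3=1, N4=1 [stuck-at-1] → 1 — eliminated
Only N2 stuck-at-1 reproduces the observed 0.

N2 stuck-at-1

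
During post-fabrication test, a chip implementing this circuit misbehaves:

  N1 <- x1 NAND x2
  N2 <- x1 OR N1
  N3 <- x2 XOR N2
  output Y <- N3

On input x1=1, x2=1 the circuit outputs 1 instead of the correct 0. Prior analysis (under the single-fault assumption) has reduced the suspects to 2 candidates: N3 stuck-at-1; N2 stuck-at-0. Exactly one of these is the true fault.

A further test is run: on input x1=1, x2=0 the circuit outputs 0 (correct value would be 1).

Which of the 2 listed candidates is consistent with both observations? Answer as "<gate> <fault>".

Evaluate each candidate on input x1=1, x2=0:
  N3 stuck-at-1: N1=1, N2=1, N3=1 [stuck-at-1] → 1 — eliminated
  N2 stuck-at-0: N1=1, N2=0 [stuck-at-0], N3=0 → 0 — matches
Only N2 stuck-at-0 reproduces the observed 0.

N2 stuck-at-0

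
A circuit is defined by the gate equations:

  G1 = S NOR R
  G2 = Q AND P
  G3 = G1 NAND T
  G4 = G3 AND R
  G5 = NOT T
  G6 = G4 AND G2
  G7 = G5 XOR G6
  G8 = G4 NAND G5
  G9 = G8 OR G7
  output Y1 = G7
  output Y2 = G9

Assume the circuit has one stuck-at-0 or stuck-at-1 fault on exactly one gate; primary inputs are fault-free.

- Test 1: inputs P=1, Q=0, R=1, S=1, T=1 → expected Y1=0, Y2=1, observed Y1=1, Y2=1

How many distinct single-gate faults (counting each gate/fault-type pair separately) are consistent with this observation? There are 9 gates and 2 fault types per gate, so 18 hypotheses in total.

4

Fault-free: G1=0, G2=0, G3=1, G4=1, G5=0, G6=0, G7=0, G8=1, G9=1 → Y1=0, Y2=1. Observed Y1=1, Y2=1.
  G1: none of the 2 fault types match ✗
  G2: stuck-at-1 ✓; others ✗
  G3: none of the 2 fault types match ✗
  G4: none of the 2 fault types match ✗
  G5: stuck-at-1 ✓; others ✗
  G6: stuck-at-1 ✓; others ✗
  G7: stuck-at-1 ✓; others ✗
  G8: none of the 2 fault types match ✗
  G9: none of the 2 fault types match ✗
Consistent faults: {G2 stuck-at-1, G5 stuck-at-1, G6 stuck-at-1, G7 stuck-at-1} — 4 in all.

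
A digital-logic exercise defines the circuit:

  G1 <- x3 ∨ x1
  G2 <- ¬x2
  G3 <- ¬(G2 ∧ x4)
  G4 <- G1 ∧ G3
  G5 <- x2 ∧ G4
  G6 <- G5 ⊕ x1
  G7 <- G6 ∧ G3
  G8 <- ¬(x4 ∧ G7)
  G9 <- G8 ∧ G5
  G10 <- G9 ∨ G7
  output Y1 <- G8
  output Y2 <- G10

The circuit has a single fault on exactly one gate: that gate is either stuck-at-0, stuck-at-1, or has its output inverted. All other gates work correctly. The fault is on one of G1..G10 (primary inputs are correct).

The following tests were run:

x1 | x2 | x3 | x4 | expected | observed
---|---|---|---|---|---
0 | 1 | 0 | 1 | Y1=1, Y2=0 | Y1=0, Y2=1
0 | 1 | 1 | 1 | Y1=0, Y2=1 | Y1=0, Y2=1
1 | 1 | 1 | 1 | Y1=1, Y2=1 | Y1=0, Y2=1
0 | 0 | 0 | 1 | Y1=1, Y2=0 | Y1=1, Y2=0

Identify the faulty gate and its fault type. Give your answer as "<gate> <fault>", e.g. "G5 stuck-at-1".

Fault-free values for test 1 (x1=0, x2=1, x3=0, x4=1): G1=0, G2=0, G3=1, G4=0, G5=0, G6=0, G7=0, G8=1, G9=0, G10=0, giving Y1=1, Y2=0. Observed Y1=0, Y2=1.
Test 1: faults giving observed Y1=0, Y2=1 are {G1 stuck-at-1, G1 inverted output, G4 stuck-at-1, G4 inverted output, G5 stuck-at-1, G5 inverted output, G6 stuck-at-1, G6 inverted output, G7 stuck-at-1, G7 inverted output}.
Test 2 (x1=0, x2=1, x3=1, x4=1): fault-free G1=1, G2=0, G3=1, G4=1, G5=1, G6=1, G7=1, G8=0, G9=0, G10=1 → Y1=0, Y2=1; observed Y1=0, Y2=1. Eliminates G1 inverted output, G4 inverted output, G5 inverted output, G6 inverted output, G7 inverted output.
Test 3 (x1=1, x2=1, x3=1, x4=1): fault-free G1=1, G2=0, G3=1, G4=1, G5=1, G6=0, G7=0, G8=1, G9=1, G10=1 → Y1=1, Y2=1; observed Y1=0, Y2=1. Eliminates G1 stuck-at-1, G4 stuck-at-1, G5 stuck-at-1.
Test 4 (x1=0, x2=0, x3=0, x4=1): fault-free G1=0, G2=1, G3=0, G4=0, G5=0, G6=0, G7=0, G8=1, G9=0, G10=0 → Y1=1, Y2=0; observed Y1=1, Y2=0. Eliminates G7 stuck-at-1.
Only G6 stuck-at-1 is consistent with every test.

G6 stuck-at-1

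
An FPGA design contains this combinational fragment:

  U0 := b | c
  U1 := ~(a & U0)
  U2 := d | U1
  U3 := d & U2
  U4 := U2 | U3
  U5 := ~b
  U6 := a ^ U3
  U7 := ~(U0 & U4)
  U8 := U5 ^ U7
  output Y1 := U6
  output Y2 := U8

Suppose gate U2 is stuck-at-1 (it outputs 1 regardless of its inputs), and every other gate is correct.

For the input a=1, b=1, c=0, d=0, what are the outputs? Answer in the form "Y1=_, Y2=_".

Propagate with U2 forced: U0=1, U1=0, U2=1 [stuck-at-1], U3=0, U4=1, U5=0, U6=1, U7=0, U8=0.
So the outputs are Y1=1, Y2=0. (Without the fault they would be Y1=1, Y2=1.)

Y1=1, Y2=0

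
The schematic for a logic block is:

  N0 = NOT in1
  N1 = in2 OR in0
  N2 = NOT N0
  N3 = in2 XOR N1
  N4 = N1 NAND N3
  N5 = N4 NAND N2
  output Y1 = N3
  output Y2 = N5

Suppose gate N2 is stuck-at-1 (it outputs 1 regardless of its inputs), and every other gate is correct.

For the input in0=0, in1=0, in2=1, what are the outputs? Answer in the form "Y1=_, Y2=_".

Propagate with N2 forced: N0=1, N1=1, N2=1 [stuck-at-1], N3=0, N4=1, N5=0.
So the outputs are Y1=0, Y2=0. (Without the fault they would be Y1=0, Y2=1.)

Y1=0, Y2=0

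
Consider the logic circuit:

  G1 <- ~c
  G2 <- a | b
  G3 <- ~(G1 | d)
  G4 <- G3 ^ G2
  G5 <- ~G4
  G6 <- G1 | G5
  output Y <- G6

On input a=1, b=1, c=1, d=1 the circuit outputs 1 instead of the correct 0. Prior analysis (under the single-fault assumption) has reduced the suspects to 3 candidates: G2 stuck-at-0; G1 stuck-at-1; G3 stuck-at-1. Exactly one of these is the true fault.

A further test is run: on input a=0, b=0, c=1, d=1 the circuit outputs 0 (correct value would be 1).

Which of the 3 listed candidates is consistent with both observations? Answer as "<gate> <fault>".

Evaluate each candidate on input a=0, b=0, c=1, d=1:
  G2 stuck-at-0: G1=0, G2=0 [stuck-at-0], G3=0, G4=0, G5=1, G6=1 → 1 — eliminated
  G1 stuck-at-1: G1=1 [stuck-at-1], G2=0, G3=0, G4=0, G5=1, G6=1 → 1 — eliminated
  G3 stuck-at-1: G1=0, G2=0, G3=1 [stuck-at-1], G4=1, G5=0, G6=0 → 0 — matches
Only G3 stuck-at-1 reproduces the observed 0.

G3 stuck-at-1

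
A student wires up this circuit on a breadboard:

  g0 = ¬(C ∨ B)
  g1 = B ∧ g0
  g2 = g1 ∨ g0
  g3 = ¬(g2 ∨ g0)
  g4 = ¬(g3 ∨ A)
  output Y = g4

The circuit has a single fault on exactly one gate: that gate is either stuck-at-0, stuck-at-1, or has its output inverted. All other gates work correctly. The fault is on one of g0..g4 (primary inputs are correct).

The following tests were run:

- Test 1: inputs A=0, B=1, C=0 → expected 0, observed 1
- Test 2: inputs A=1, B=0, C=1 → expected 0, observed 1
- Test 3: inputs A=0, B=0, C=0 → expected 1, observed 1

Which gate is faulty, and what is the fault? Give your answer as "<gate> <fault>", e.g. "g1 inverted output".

Fault-free values for test 1 (A=0, B=1, C=0): g0=0, g1=0, g2=0, g3=1, g4=0, giving Y=0. Observed 1.
Test 1: faults giving observed 1 are {g0 stuck-at-1, g0 inverted output, g1 stuck-at-1, g1 inverted output, g2 stuck-at-1, g2 inverted output, g3 stuck-at-0, g3 inverted output, g4 stuck-at-1, g4 inverted output}.
Test 2 (A=1, B=0, C=1): fault-free g0=0, g1=0, g2=0, g3=1, g4=0 → 0; observed 1. Eliminates g0 stuck-at-1, g0 inverted output, g1 stuck-at-1, g1 inverted output, g2 stuck-at-1, g2 inverted output, g3 stuck-at-0, g3 inverted output.
Test 3 (A=0, B=0, C=0): fault-free g0=1, g1=0, g2=1, g3=0, g4=1 → 1; observed 1. Eliminates g4 inverted output.
Only g4 stuck-at-1 is consistent with every test.

g4 stuck-at-1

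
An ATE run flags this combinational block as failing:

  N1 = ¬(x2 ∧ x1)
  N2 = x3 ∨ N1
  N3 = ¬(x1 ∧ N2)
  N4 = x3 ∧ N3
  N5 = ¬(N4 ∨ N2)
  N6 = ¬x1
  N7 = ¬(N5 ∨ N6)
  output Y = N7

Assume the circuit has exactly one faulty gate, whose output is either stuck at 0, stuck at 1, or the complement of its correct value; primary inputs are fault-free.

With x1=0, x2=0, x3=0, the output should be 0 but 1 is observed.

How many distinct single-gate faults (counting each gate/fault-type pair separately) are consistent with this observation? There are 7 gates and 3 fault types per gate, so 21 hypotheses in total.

Fault-free: N1=1, N2=1, N3=1, N4=0, N5=0, N6=1, N7=0 → 0. Observed 1.
  N1: none of the 3 fault types match ✗
  N2: none of the 3 fault types match ✗
  N3: none of the 3 fault types match ✗
  N4: none of the 3 fault types match ✗
  N5: none of the 3 fault types match ✗
  N6: stuck-at-0, inverted output ✓; others ✗
  N7: stuck-at-1, inverted output ✓; others ✗
Consistent faults: {N6 stuck-at-0, N6 inverted output, N7 stuck-at-1, N7 inverted output} — 4 in all.

4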